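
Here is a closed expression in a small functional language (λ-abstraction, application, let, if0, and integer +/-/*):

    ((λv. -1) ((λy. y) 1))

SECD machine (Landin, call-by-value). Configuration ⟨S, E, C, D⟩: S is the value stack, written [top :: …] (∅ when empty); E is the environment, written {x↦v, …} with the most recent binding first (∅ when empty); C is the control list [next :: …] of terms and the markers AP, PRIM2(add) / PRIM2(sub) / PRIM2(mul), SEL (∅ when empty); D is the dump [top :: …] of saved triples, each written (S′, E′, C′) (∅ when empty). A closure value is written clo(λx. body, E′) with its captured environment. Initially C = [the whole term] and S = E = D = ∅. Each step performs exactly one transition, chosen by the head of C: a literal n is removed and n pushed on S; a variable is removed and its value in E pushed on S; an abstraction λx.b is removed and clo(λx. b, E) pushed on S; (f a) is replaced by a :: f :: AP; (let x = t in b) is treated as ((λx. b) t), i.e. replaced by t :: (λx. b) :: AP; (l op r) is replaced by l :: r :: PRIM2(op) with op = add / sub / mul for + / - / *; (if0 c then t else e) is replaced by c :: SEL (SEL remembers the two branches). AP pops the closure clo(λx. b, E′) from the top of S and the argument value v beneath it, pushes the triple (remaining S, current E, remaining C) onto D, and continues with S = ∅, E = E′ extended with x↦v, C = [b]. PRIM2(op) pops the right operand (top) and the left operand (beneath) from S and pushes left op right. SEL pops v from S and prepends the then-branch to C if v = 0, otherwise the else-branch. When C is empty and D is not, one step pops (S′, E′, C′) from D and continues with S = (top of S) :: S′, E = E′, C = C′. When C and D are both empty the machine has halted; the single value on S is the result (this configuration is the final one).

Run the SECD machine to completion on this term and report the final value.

Answer: -1

Derivation:
0. [S=∅ | E=∅ | C=[((λv. -1) ((λy. y) 1))] | D=∅]
1. [S=∅ | E=∅ | C=[((λy. y) 1) :: (λv. -1) :: AP] | D=∅]
2. [S=∅ | E=∅ | C=[1 :: (λy. y) :: AP :: (λv. -1) :: AP] | D=∅]
3. [S=[1] | E=∅ | C=[(λy. y) :: AP :: (λv. -1) :: AP] | D=∅]
4. [S=[clo(λy. y, ∅) :: 1] | E=∅ | C=[AP :: (λv. -1) :: AP] | D=∅]
5. [S=∅ | E={y↦1} | C=[y] | D=[(∅, ∅, [(λv. -1) :: AP])]]
6. [S=[1] | E={y↦1} | C=∅ | D=[(∅, ∅, [(λv. -1) :: AP])]]
7. [S=[1] | E=∅ | C=[(λv. -1) :: AP] | D=∅]
8. [S=[clo(λv. -1, ∅) :: 1] | E=∅ | C=[AP] | D=∅]
9. [S=∅ | E={v↦1} | C=[-1] | D=[(∅, ∅, ∅)]]
10. [S=[-1] | E={v↦1} | C=∅ | D=[(∅, ∅, ∅)]]
11. [S=[-1] | E=∅ | C=∅ | D=∅]
→ final value -1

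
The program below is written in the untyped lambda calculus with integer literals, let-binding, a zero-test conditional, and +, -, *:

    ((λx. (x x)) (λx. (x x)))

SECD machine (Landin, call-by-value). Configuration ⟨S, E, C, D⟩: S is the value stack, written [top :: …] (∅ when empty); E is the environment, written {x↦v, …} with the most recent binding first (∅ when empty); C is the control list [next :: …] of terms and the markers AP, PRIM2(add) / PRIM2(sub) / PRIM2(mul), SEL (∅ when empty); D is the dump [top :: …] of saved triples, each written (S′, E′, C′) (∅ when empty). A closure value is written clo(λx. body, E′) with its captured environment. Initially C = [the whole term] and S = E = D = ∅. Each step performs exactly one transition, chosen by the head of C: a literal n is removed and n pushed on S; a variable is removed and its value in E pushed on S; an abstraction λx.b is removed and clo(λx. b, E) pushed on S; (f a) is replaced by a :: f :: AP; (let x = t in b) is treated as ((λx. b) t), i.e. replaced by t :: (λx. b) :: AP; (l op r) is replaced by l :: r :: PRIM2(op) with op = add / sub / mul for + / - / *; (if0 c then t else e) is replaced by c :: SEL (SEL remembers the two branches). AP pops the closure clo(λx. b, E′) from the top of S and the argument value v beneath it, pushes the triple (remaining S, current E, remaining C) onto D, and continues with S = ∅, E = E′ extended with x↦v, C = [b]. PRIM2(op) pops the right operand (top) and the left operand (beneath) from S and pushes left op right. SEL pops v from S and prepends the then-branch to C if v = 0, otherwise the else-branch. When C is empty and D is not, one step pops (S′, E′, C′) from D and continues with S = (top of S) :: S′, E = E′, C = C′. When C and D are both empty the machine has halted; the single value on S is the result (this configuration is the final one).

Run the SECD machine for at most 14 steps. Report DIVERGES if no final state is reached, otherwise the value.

Answer: DIVERGES (no final state within 14 steps)

Machine steps:
[0] [S=∅ | E=∅ | C=[((λx. (x x)) (λx. (x x)))] | D=∅]
[1] [S=∅ | E=∅ | C=[(λx. (x x)) :: (λx. (x x)) :: AP] | D=∅]
[2] [S=[clo(λx. (x x), ∅)] | E=∅ | C=[(λx. (x x)) :: AP] | D=∅]
[3] [S=[clo(λx. (x x), ∅) :: clo(λx. (x x), ∅)] | E=∅ | C=[AP] | D=∅]
[4] [S=∅ | E={x↦clo(λx. (x x), ∅)} | C=[(x x)] | D=[(∅, ∅, ∅)]]
[5] [S=∅ | E={x↦clo(λx. (x x), ∅)} | C=[x :: x :: AP] | D=[(∅, ∅, ∅)]]
[6] [S=[clo(λx. (x x), ∅)] | E={x↦clo(λx. (x x), ∅)} | C=[x :: AP] | D=[(∅, ∅, ∅)]]
[7] [S=[clo(λx. (x x), ∅) :: clo(λx. (x x), ∅)] | E={x↦clo(λx. (x x), ∅)} | C=[AP] | D=[(∅, ∅, ∅)]]
[8] [S=∅ | E={x↦clo(λx. (x x), ∅)} | C=[(x x)] | D=[(∅, {x↦clo(λx. (x x), ∅)}, ∅) :: (∅, ∅, ∅)]]
[9] [S=∅ | E={x↦clo(λx. (x x), ∅)} | C=[x :: x :: AP] | D=[(∅, {x↦clo(λx. (x x), ∅)}, ∅) :: (∅, ∅, ∅)]]
[10] [S=[clo(λx. (x x), ∅)] | E={x↦clo(λx. (x x), ∅)} | C=[x :: AP] | D=[(∅, {x↦clo(λx. (x x), ∅)}, ∅) :: (∅, ∅, ∅)]]
[11] [S=[clo(λx. (x x), ∅) :: clo(λx. (x x), ∅)] | E={x↦clo(λx. (x x), ∅)} | C=[AP] | D=[(∅, {x↦clo(λx. (x x), ∅)}, ∅) :: (∅, ∅, ∅)]]
[12] [S=∅ | E={x↦clo(λx. (x x), ∅)} | C=[(x x)] | D=[(∅, {x↦clo(λx. (x x), ∅)}, ∅) :: (∅, {x↦clo(λx. (x x), ∅)}, ∅) :: (∅, ∅, ∅)]]
[13] [S=∅ | E={x↦clo(λx. (x x), ∅)} | C=[x :: x :: AP] | D=[(∅, {x↦clo(λx. (x x), ∅)}, ∅) :: (∅, {x↦clo(λx. (x x), ∅)}, ∅) :: (∅, ∅, ∅)]]
[14] [S=[clo(λx. (x x), ∅)] | E={x↦clo(λx. (x x), ∅)} | C=[x :: AP] | D=[(∅, {x↦clo(λx. (x x), ∅)}, ∅) :: (∅, {x↦clo(λx. (x x), ∅)}, ∅) :: (∅, ∅, ∅)]]
→ 14 transitions taken and the configuration is still not final: no result within 14 steps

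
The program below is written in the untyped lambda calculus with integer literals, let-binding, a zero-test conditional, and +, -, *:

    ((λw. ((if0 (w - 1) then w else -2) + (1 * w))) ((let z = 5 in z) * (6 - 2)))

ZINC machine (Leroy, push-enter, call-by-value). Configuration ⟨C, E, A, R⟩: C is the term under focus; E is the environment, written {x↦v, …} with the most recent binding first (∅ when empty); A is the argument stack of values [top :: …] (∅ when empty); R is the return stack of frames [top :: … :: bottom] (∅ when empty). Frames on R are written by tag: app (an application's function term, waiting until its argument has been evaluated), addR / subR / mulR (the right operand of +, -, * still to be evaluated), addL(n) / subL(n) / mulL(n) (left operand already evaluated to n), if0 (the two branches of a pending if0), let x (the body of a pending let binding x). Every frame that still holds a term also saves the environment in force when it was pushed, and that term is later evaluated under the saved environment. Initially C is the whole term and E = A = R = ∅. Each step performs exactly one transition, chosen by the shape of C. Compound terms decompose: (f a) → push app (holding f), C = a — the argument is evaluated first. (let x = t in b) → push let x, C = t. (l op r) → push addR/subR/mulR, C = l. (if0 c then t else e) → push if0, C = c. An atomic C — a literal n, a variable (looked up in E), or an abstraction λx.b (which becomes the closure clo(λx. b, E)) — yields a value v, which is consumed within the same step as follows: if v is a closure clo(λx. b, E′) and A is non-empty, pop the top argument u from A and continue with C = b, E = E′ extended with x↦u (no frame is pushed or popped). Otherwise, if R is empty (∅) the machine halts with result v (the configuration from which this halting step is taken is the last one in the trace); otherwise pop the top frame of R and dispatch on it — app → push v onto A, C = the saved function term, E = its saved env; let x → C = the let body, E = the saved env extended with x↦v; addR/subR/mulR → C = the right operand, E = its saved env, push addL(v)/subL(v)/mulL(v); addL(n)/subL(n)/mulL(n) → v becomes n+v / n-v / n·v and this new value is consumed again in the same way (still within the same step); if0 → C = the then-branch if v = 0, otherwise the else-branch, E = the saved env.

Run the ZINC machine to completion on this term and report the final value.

Answer: 18

Derivation:
t=0: ⟨C=((λw. ((if0 (w - 1) then w else -2) + (1 * w))) ((let z = 5 in z) * (6 - 2))); E=∅; A=∅; R=∅⟩
t=1: ⟨C=((let z = 5 in z) * (6 - 2)); E=∅; A=∅; R=[app]⟩
t=2: ⟨C=(let z = 5 in z); E=∅; A=∅; R=[mulR :: app]⟩
t=3: ⟨C=5; E=∅; A=∅; R=[let z :: mulR :: app]⟩
t=4: ⟨C=z; E={z↦5}; A=∅; R=[mulR :: app]⟩
t=5: ⟨C=(6 - 2); E=∅; A=∅; R=[mulL(5) :: app]⟩
t=6: ⟨C=6; E=∅; A=∅; R=[subR :: mulL(5) :: app]⟩
t=7: ⟨C=2; E=∅; A=∅; R=[subL(6) :: mulL(5) :: app]⟩
t=8: ⟨C=(λw. ((if0 (w - 1) then w else -2) + (1 * w))); E=∅; A=[20]; R=∅⟩
t=9: ⟨C=((if0 (w - 1) then w else -2) + (1 * w)); E={w↦20}; A=∅; R=∅⟩
t=10: ⟨C=(if0 (w - 1) then w else -2); E={w↦20}; A=∅; R=[addR]⟩
t=11: ⟨C=(w - 1); E={w↦20}; A=∅; R=[if0 :: addR]⟩
t=12: ⟨C=w; E={w↦20}; A=∅; R=[subR :: if0 :: addR]⟩
t=13: ⟨C=1; E={w↦20}; A=∅; R=[subL(20) :: if0 :: addR]⟩
t=14: ⟨C=-2; E={w↦20}; A=∅; R=[addR]⟩
t=15: ⟨C=(1 * w); E={w↦20}; A=∅; R=[addL(-2)]⟩
t=16: ⟨C=1; E={w↦20}; A=∅; R=[mulR :: addL(-2)]⟩
t=17: ⟨C=w; E={w↦20}; A=∅; R=[mulL(1) :: addL(-2)]⟩
→ final value 18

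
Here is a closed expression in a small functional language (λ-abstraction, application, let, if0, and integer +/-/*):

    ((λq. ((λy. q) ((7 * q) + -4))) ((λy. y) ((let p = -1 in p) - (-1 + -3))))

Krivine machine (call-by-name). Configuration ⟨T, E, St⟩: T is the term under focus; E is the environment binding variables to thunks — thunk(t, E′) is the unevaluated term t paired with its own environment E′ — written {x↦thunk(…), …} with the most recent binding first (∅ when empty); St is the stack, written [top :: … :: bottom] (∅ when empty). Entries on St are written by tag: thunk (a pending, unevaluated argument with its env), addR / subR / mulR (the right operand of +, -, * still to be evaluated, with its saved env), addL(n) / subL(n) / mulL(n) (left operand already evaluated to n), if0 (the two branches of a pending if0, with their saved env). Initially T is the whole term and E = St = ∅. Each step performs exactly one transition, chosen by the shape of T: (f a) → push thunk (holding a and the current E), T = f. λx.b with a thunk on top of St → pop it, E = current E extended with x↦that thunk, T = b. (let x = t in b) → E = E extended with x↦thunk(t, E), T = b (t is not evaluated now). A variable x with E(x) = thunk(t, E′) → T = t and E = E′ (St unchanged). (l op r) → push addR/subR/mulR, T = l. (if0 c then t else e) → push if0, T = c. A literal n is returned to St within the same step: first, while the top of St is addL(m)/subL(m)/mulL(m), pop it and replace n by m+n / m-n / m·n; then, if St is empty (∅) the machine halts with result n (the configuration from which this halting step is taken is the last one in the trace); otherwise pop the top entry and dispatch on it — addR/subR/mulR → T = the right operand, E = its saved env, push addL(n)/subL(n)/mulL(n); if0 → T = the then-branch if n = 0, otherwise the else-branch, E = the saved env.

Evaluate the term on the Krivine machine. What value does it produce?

step 0: <T=((λq. ((λy. q) ((7 * q) + -4))) ((λy. y) ((let p = -1 in p) - (-1 + -3)))), E=∅, St=∅>
step 1: <T=(λq. ((λy. q) ((7 * q) + -4))), E=∅, St=[thunk]>
step 2: <T=((λy. q) ((7 * q) + -4)), E={q↦thunk(((λy. y) ((let p = -1 in p) - (-1 + -3))), ∅)}, St=∅>
step 3: <T=(λy. q), E={q↦thunk(((λy. y) ((let p = -1 in p) - (-1 + -3))), ∅)}, St=[thunk]>
step 4: <T=q, E={y↦thunk(((7 * q) + -4), {q↦thunk(((λy. y) ((let p = -1 in p) - (-1 + -3))), ∅)}), q↦thunk(((λy. y) ((let p = -1 in p) - (-1 + -3))), ∅)}, St=∅>
step 5: <T=((λy. y) ((let p = -1 in p) - (-1 + -3))), E=∅, St=∅>
step 6: <T=(λy. y), E=∅, St=[thunk]>
step 7: <T=y, E={y↦thunk(((let p = -1 in p) - (-1 + -3)), ∅)}, St=∅>
step 8: <T=((let p = -1 in p) - (-1 + -3)), E=∅, St=∅>
step 9: <T=(let p = -1 in p), E=∅, St=[subR]>
step 10: <T=p, E={p↦thunk(-1, ∅)}, St=[subR]>
step 11: <T=-1, E=∅, St=[subR]>
step 12: <T=(-1 + -3), E=∅, St=[subL(-1)]>
step 13: <T=-1, E=∅, St=[addR :: subL(-1)]>
step 14: <T=-3, E=∅, St=[addL(-1) :: subL(-1)]>
→ final value 3

Answer: 3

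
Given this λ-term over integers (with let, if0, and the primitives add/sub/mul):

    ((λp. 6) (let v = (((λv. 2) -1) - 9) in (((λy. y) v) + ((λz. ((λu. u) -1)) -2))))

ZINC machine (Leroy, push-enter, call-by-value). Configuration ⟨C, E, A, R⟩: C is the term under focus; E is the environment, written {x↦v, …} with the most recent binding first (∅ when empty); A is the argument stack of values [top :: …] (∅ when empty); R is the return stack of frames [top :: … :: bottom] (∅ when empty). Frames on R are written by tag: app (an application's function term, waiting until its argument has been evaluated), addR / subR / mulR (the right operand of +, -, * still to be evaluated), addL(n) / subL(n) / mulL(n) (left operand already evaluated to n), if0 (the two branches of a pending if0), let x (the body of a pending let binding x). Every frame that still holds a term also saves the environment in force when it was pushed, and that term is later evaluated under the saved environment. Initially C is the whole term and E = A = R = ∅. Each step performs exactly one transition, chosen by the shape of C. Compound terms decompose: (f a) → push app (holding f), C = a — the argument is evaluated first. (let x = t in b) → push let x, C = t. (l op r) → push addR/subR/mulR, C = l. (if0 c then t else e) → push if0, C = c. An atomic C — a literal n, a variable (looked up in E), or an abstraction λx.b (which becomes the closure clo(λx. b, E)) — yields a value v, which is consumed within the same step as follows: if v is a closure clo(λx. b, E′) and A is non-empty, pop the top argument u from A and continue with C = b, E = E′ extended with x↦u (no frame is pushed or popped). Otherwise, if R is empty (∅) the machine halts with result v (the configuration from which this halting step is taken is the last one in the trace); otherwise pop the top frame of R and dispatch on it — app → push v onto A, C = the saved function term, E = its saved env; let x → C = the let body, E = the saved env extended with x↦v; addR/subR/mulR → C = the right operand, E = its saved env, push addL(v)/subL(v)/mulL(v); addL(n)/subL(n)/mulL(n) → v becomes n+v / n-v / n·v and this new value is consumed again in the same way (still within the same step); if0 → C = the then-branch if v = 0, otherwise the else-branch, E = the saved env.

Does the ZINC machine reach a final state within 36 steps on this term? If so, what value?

step 0: <C=((λp. 6) (let v = (((λv. 2) -1) - 9) in (((λy. y) v) + ((λz. ((λu. u) -1)) -2)))), E=∅, A=∅, R=∅>
step 1: <C=(let v = (((λv. 2) -1) - 9) in (((λy. y) v) + ((λz. ((λu. u) -1)) -2))), E=∅, A=∅, R=[app]>
step 2: <C=(((λv. 2) -1) - 9), E=∅, A=∅, R=[let v :: app]>
step 3: <C=((λv. 2) -1), E=∅, A=∅, R=[subR :: let v :: app]>
step 4: <C=-1, E=∅, A=∅, R=[app :: subR :: let v :: app]>
step 5: <C=(λv. 2), E=∅, A=[-1], R=[subR :: let v :: app]>
step 6: <C=2, E={v↦-1}, A=∅, R=[subR :: let v :: app]>
step 7: <C=9, E=∅, A=∅, R=[subL(2) :: let v :: app]>
step 8: <C=(((λy. y) v) + ((λz. ((λu. u) -1)) -2)), E={v↦-7}, A=∅, R=[app]>
step 9: <C=((λy. y) v), E={v↦-7}, A=∅, R=[addR :: app]>
step 10: <C=v, E={v↦-7}, A=∅, R=[app :: addR :: app]>
step 11: <C=(λy. y), E={v↦-7}, A=[-7], R=[addR :: app]>
step 12: <C=y, E={y↦-7, v↦-7}, A=∅, R=[addR :: app]>
step 13: <C=((λz. ((λu. u) -1)) -2), E={v↦-7}, A=∅, R=[addL(-7) :: app]>
step 14: <C=-2, E={v↦-7}, A=∅, R=[app :: addL(-7) :: app]>
step 15: <C=(λz. ((λu. u) -1)), E={v↦-7}, A=[-2], R=[addL(-7) :: app]>
step 16: <C=((λu. u) -1), E={z↦-2, v↦-7}, A=∅, R=[addL(-7) :: app]>
step 17: <C=-1, E={z↦-2, v↦-7}, A=∅, R=[app :: addL(-7) :: app]>
step 18: <C=(λu. u), E={z↦-2, v↦-7}, A=[-1], R=[addL(-7) :: app]>
step 19: <C=u, E={u↦-1, z↦-2, v↦-7}, A=∅, R=[addL(-7) :: app]>
step 20: <C=(λp. 6), E=∅, A=[-8], R=∅>
step 21: <C=6, E={p↦-8}, A=∅, R=∅>
→ final value 6

Answer: 6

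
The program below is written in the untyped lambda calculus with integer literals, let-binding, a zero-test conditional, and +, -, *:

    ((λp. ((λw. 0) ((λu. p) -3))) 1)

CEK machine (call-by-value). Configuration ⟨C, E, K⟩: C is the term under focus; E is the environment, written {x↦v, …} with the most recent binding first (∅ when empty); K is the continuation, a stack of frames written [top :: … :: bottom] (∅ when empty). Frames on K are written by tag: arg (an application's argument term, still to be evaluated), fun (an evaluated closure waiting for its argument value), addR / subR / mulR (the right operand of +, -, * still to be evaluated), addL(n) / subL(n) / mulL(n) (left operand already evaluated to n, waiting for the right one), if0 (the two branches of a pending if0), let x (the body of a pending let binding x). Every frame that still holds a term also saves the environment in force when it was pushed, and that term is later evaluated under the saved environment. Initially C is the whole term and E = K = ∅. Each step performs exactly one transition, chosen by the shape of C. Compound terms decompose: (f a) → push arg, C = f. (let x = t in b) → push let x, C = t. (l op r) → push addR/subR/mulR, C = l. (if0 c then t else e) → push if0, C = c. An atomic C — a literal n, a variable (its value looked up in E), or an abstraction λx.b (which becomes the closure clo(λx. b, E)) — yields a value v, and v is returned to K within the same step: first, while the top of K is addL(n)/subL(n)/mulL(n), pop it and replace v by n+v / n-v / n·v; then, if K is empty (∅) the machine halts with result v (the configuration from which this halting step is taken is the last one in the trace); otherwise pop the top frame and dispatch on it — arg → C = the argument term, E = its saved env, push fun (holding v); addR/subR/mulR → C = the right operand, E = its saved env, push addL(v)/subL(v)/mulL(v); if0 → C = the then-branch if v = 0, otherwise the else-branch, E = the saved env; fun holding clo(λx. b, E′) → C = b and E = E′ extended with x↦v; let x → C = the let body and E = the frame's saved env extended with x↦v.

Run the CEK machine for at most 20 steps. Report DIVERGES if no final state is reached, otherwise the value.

[0] [C=((λp. ((λw. 0) ((λu. p) -3))) 1) | E=∅ | K=∅]
[1] [C=(λp. ((λw. 0) ((λu. p) -3))) | E=∅ | K=[arg]]
[2] [C=1 | E=∅ | K=[fun]]
[3] [C=((λw. 0) ((λu. p) -3)) | E={p↦1} | K=∅]
[4] [C=(λw. 0) | E={p↦1} | K=[arg]]
[5] [C=((λu. p) -3) | E={p↦1} | K=[fun]]
[6] [C=(λu. p) | E={p↦1} | K=[arg :: fun]]
[7] [C=-3 | E={p↦1} | K=[fun :: fun]]
[8] [C=p | E={u↦-3, p↦1} | K=[fun]]
[9] [C=0 | E={w↦1, p↦1} | K=∅]
→ final value 0

Answer: 0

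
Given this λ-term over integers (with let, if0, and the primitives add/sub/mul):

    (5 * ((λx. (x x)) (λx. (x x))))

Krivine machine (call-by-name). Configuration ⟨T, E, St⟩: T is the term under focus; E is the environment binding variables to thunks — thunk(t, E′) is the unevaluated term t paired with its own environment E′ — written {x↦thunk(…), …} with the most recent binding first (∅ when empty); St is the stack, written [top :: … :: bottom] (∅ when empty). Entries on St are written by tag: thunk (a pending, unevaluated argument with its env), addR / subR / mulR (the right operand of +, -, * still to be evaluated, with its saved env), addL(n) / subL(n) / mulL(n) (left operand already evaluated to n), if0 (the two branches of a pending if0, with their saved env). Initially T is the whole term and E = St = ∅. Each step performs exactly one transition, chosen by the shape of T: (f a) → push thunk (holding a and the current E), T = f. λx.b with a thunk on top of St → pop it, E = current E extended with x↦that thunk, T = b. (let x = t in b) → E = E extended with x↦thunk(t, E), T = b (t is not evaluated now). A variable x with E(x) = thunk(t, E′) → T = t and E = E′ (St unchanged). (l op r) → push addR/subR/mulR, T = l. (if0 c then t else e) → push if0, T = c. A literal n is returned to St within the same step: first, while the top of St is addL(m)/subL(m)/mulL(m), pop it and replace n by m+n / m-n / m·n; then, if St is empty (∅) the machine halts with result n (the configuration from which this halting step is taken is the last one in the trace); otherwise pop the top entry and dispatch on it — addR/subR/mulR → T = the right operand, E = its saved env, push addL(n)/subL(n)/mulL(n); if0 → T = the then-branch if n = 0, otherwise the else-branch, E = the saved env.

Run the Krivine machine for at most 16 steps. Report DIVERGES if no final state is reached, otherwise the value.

t=0: ⟨T=(5 * ((λx. (x x)) (λx. (x x)))); E=∅; St=∅⟩
t=1: ⟨T=5; E=∅; St=[mulR]⟩
t=2: ⟨T=((λx. (x x)) (λx. (x x))); E=∅; St=[mulL(5)]⟩
t=3: ⟨T=(λx. (x x)); E=∅; St=[thunk :: mulL(5)]⟩
t=4: ⟨T=(x x); E={x↦thunk((λx. (x x)), ∅)}; St=[mulL(5)]⟩
t=5: ⟨T=x; E={x↦thunk((λx. (x x)), ∅)}; St=[thunk :: mulL(5)]⟩
t=6: ⟨T=(λx. (x x)); E=∅; St=[thunk :: mulL(5)]⟩
t=7: ⟨T=(x x); E={x↦thunk(x, {x↦thunk((λx. (x x)), ∅)})}; St=[mulL(5)]⟩
t=8: ⟨T=x; E={x↦thunk(x, {x↦thunk((λx. (x x)), ∅)})}; St=[thunk :: mulL(5)]⟩
t=9: ⟨T=x; E={x↦thunk((λx. (x x)), ∅)}; St=[thunk :: mulL(5)]⟩
t=10: ⟨T=(λx. (x x)); E=∅; St=[thunk :: mulL(5)]⟩
t=11: ⟨T=(x x); E={x↦thunk(x, {x↦thunk(x, {x↦thunk((λx. (x x)), ∅)})})}; St=[mulL(5)]⟩
t=12: ⟨T=x; E={x↦thunk(x, {x↦thunk(x, {x↦thunk((λx. (x x)), ∅)})})}; St=[thunk :: mulL(5)]⟩
t=13: ⟨T=x; E={x↦thunk(x, {x↦thunk((λx. (x x)), ∅)})}; St=[thunk :: mulL(5)]⟩
t=14: ⟨T=x; E={x↦thunk((λx. (x x)), ∅)}; St=[thunk :: mulL(5)]⟩
t=15: ⟨T=(λx. (x x)); E=∅; St=[thunk :: mulL(5)]⟩
t=16: ⟨T=(x x); E={x↦thunk(x, {x↦thunk(x, {x↦thunk(x, {x↦thunk((λx. (x x)), ∅)})})})}; St=[mulL(5)]⟩
→ 16 transitions taken and the configuration is still not final: no result within 16 steps

Answer: DIVERGES (no final state within 16 steps)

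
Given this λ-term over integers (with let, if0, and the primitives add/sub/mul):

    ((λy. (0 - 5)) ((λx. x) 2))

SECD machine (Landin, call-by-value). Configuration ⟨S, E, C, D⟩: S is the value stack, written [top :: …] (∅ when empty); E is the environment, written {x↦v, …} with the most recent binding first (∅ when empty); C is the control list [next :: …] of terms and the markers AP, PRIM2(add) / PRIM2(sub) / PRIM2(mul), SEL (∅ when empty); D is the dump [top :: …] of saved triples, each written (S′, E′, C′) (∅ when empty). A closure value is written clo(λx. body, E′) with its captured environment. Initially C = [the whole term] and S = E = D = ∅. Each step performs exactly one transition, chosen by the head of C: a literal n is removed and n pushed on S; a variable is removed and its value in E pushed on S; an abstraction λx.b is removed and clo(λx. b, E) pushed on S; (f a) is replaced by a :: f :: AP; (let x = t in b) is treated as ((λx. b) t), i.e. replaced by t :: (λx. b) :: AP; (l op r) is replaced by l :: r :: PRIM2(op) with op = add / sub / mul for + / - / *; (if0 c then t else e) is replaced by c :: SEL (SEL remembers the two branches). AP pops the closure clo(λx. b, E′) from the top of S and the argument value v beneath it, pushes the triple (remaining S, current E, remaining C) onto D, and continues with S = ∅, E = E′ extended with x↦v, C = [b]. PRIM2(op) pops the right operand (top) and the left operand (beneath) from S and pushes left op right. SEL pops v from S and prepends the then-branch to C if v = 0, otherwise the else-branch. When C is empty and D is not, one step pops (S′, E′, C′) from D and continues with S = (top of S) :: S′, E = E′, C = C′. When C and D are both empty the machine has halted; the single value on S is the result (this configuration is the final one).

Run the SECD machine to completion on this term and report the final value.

Answer: -5

Execution trace:
step 0: ⟨S=∅; E=∅; C=[((λy. (0 - 5)) ((λx. x) 2))]; D=∅⟩
step 1: ⟨S=∅; E=∅; C=[((λx. x) 2) :: (λy. (0 - 5)) :: AP]; D=∅⟩
step 2: ⟨S=∅; E=∅; C=[2 :: (λx. x) :: AP :: (λy. (0 - 5)) :: AP]; D=∅⟩
step 3: ⟨S=[2]; E=∅; C=[(λx. x) :: AP :: (λy. (0 - 5)) :: AP]; D=∅⟩
step 4: ⟨S=[clo(λx. x, ∅) :: 2]; E=∅; C=[AP :: (λy. (0 - 5)) :: AP]; D=∅⟩
step 5: ⟨S=∅; E={x↦2}; C=[x]; D=[(∅, ∅, [(λy. (0 - 5)) :: AP])]⟩
step 6: ⟨S=[2]; E={x↦2}; C=∅; D=[(∅, ∅, [(λy. (0 - 5)) :: AP])]⟩
step 7: ⟨S=[2]; E=∅; C=[(λy. (0 - 5)) :: AP]; D=∅⟩
step 8: ⟨S=[clo(λy. (0 - 5), ∅) :: 2]; E=∅; C=[AP]; D=∅⟩
step 9: ⟨S=∅; E={y↦2}; C=[(0 - 5)]; D=[(∅, ∅, ∅)]⟩
step 10: ⟨S=∅; E={y↦2}; C=[0 :: 5 :: PRIM2(sub)]; D=[(∅, ∅, ∅)]⟩
step 11: ⟨S=[0]; E={y↦2}; C=[5 :: PRIM2(sub)]; D=[(∅, ∅, ∅)]⟩
step 12: ⟨S=[5 :: 0]; E={y↦2}; C=[PRIM2(sub)]; D=[(∅, ∅, ∅)]⟩
step 13: ⟨S=[-5]; E={y↦2}; C=∅; D=[(∅, ∅, ∅)]⟩
step 14: ⟨S=[-5]; E=∅; C=∅; D=∅⟩
→ final value -5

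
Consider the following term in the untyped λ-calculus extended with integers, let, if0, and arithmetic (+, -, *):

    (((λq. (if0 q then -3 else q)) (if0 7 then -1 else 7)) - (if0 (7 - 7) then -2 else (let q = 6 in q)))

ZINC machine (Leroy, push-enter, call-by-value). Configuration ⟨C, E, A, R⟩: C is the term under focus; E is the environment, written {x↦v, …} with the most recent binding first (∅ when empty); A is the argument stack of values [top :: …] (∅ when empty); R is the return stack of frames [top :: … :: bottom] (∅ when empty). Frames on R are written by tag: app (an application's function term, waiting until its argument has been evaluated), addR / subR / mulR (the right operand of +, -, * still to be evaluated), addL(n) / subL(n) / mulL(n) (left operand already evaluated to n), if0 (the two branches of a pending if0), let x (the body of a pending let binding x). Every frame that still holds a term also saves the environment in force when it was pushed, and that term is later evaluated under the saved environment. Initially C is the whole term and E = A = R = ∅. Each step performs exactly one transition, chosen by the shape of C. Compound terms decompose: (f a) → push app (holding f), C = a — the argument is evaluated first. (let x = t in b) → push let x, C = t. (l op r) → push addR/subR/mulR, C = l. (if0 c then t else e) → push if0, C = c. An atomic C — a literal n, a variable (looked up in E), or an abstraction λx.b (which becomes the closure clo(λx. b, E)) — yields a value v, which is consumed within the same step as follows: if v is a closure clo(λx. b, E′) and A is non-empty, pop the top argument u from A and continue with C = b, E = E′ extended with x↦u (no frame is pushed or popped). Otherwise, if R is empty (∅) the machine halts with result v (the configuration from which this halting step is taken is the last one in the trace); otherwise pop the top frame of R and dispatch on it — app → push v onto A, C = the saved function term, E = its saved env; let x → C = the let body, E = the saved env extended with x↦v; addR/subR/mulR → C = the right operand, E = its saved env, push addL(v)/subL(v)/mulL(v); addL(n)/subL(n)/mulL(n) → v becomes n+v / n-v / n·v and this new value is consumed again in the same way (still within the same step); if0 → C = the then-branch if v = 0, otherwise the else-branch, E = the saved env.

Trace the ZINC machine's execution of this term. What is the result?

Answer: 9

Machine steps:
0. <C=(((λq. (if0 q then -3 else q)) (if0 7 then -1 else 7)) - (if0 (7 - 7) then -2 else (let q = 6 in q))), E=∅, A=∅, R=∅>
1. <C=((λq. (if0 q then -3 else q)) (if0 7 then -1 else 7)), E=∅, A=∅, R=[subR]>
2. <C=(if0 7 then -1 else 7), E=∅, A=∅, R=[app :: subR]>
3. <C=7, E=∅, A=∅, R=[if0 :: app :: subR]>
4. <C=7, E=∅, A=∅, R=[app :: subR]>
5. <C=(λq. (if0 q then -3 else q)), E=∅, A=[7], R=[subR]>
6. <C=(if0 q then -3 else q), E={q↦7}, A=∅, R=[subR]>
7. <C=q, E={q↦7}, A=∅, R=[if0 :: subR]>
8. <C=q, E={q↦7}, A=∅, R=[subR]>
9. <C=(if0 (7 - 7) then -2 else (let q = 6 in q)), E=∅, A=∅, R=[subL(7)]>
10. <C=(7 - 7), E=∅, A=∅, R=[if0 :: subL(7)]>
11. <C=7, E=∅, A=∅, R=[subR :: if0 :: subL(7)]>
12. <C=7, E=∅, A=∅, R=[subL(7) :: if0 :: subL(7)]>
13. <C=-2, E=∅, A=∅, R=[subL(7)]>
→ final value 9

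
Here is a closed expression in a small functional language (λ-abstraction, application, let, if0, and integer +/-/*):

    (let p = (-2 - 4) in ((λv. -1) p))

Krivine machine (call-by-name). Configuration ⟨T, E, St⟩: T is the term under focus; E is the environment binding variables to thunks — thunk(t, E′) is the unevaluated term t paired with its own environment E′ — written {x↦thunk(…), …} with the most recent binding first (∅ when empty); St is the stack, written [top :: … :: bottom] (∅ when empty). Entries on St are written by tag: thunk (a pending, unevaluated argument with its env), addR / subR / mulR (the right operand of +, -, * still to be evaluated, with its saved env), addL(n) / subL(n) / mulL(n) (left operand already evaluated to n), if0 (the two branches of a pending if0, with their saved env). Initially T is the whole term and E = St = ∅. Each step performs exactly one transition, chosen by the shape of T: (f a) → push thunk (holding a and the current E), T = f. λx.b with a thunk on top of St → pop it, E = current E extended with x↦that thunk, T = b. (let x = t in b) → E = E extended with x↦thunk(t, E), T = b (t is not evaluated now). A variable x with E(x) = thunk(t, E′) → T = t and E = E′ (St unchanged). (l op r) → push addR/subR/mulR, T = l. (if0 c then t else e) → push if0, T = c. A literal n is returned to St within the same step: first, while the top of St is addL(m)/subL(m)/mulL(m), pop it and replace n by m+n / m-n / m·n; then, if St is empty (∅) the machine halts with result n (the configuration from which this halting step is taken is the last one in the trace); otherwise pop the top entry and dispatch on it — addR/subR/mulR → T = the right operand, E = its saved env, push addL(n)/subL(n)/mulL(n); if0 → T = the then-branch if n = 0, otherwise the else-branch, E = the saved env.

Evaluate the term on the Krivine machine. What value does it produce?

0. <T=(let p = (-2 - 4) in ((λv. -1) p)), E=∅, St=∅>
1. <T=((λv. -1) p), E={p↦thunk((-2 - 4), ∅)}, St=∅>
2. <T=(λv. -1), E={p↦thunk((-2 - 4), ∅)}, St=[thunk]>
3. <T=-1, E={v↦thunk(p, {p↦thunk((-2 - 4), ∅)}), p↦thunk((-2 - 4), ∅)}, St=∅>
→ final value -1

Answer: -1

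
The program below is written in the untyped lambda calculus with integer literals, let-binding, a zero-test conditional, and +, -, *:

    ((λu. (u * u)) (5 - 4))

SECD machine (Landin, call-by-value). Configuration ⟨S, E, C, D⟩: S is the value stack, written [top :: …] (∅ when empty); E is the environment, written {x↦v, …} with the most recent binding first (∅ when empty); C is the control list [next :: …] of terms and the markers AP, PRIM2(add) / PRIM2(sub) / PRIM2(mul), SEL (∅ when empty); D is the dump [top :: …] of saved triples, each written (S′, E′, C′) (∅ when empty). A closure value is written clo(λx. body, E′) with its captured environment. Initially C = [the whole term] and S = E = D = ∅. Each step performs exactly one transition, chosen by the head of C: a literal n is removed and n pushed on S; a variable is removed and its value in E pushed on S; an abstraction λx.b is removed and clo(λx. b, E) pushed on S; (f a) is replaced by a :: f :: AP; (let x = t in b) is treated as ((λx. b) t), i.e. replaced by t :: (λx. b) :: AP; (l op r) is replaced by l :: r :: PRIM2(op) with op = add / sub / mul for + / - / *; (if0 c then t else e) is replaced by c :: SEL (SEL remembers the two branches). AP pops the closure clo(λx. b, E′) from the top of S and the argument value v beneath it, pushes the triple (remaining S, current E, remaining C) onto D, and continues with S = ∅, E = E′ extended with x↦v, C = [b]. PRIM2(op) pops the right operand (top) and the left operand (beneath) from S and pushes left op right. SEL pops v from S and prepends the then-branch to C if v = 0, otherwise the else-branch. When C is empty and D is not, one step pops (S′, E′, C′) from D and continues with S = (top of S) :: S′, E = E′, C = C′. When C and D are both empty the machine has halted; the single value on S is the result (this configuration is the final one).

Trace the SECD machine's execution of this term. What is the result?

Answer: 1

Machine steps:
0. <S=∅, E=∅, C=[((λu. (u * u)) (5 - 4))], D=∅>
1. <S=∅, E=∅, C=[(5 - 4) :: (λu. (u * u)) :: AP], D=∅>
2. <S=∅, E=∅, C=[5 :: 4 :: PRIM2(sub) :: (λu. (u * u)) :: AP], D=∅>
3. <S=[5], E=∅, C=[4 :: PRIM2(sub) :: (λu. (u * u)) :: AP], D=∅>
4. <S=[4 :: 5], E=∅, C=[PRIM2(sub) :: (λu. (u * u)) :: AP], D=∅>
5. <S=[1], E=∅, C=[(λu. (u * u)) :: AP], D=∅>
6. <S=[clo(λu. (u * u), ∅) :: 1], E=∅, C=[AP], D=∅>
7. <S=∅, E={u↦1}, C=[(u * u)], D=[(∅, ∅, ∅)]>
8. <S=∅, E={u↦1}, C=[u :: u :: PRIM2(mul)], D=[(∅, ∅, ∅)]>
9. <S=[1], E={u↦1}, C=[u :: PRIM2(mul)], D=[(∅, ∅, ∅)]>
10. <S=[1 :: 1], E={u↦1}, C=[PRIM2(mul)], D=[(∅, ∅, ∅)]>
11. <S=[1], E={u↦1}, C=∅, D=[(∅, ∅, ∅)]>
12. <S=[1], E=∅, C=∅, D=∅>
→ final value 1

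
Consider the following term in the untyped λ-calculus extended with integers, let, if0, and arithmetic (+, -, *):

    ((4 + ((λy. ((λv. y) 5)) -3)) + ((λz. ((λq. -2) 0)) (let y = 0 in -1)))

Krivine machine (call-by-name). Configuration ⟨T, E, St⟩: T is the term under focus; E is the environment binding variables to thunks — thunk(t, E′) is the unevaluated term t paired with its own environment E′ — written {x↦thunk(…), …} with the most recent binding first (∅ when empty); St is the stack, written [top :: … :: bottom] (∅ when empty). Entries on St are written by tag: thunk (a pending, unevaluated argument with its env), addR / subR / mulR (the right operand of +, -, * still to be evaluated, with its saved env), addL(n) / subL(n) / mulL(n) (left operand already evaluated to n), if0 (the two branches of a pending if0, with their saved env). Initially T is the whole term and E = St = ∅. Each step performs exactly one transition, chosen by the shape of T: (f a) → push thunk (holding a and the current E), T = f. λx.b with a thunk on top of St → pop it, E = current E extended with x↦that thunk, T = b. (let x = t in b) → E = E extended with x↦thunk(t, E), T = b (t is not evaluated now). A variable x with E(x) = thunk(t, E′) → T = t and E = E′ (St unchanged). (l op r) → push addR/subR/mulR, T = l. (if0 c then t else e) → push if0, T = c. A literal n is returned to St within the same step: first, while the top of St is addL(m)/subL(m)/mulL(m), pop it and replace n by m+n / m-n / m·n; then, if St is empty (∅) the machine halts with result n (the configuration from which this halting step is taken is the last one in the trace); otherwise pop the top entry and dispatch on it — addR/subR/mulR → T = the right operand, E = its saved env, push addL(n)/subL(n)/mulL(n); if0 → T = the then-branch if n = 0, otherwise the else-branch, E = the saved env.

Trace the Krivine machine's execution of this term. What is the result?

Answer: -1

Machine steps:
0. ⟨T=((4 + ((λy. ((λv. y) 5)) -3)) + ((λz. ((λq. -2) 0)) (let y = 0 in -1))); E=∅; St=∅⟩
1. ⟨T=(4 + ((λy. ((λv. y) 5)) -3)); E=∅; St=[addR]⟩
2. ⟨T=4; E=∅; St=[addR :: addR]⟩
3. ⟨T=((λy. ((λv. y) 5)) -3); E=∅; St=[addL(4) :: addR]⟩
4. ⟨T=(λy. ((λv. y) 5)); E=∅; St=[thunk :: addL(4) :: addR]⟩
5. ⟨T=((λv. y) 5); E={y↦thunk(-3, ∅)}; St=[addL(4) :: addR]⟩
6. ⟨T=(λv. y); E={y↦thunk(-3, ∅)}; St=[thunk :: addL(4) :: addR]⟩
7. ⟨T=y; E={v↦thunk(5, {y↦thunk(-3, ∅)}), y↦thunk(-3, ∅)}; St=[addL(4) :: addR]⟩
8. ⟨T=-3; E=∅; St=[addL(4) :: addR]⟩
9. ⟨T=((λz. ((λq. -2) 0)) (let y = 0 in -1)); E=∅; St=[addL(1)]⟩
10. ⟨T=(λz. ((λq. -2) 0)); E=∅; St=[thunk :: addL(1)]⟩
11. ⟨T=((λq. -2) 0); E={z↦thunk((let y = 0 in -1), ∅)}; St=[addL(1)]⟩
12. ⟨T=(λq. -2); E={z↦thunk((let y = 0 in -1), ∅)}; St=[thunk :: addL(1)]⟩
13. ⟨T=-2; E={q↦thunk(0, {z↦thunk((let y = 0 in -1), ∅)}), z↦thunk((let y = 0 in -1), ∅)}; St=[addL(1)]⟩
→ final value -1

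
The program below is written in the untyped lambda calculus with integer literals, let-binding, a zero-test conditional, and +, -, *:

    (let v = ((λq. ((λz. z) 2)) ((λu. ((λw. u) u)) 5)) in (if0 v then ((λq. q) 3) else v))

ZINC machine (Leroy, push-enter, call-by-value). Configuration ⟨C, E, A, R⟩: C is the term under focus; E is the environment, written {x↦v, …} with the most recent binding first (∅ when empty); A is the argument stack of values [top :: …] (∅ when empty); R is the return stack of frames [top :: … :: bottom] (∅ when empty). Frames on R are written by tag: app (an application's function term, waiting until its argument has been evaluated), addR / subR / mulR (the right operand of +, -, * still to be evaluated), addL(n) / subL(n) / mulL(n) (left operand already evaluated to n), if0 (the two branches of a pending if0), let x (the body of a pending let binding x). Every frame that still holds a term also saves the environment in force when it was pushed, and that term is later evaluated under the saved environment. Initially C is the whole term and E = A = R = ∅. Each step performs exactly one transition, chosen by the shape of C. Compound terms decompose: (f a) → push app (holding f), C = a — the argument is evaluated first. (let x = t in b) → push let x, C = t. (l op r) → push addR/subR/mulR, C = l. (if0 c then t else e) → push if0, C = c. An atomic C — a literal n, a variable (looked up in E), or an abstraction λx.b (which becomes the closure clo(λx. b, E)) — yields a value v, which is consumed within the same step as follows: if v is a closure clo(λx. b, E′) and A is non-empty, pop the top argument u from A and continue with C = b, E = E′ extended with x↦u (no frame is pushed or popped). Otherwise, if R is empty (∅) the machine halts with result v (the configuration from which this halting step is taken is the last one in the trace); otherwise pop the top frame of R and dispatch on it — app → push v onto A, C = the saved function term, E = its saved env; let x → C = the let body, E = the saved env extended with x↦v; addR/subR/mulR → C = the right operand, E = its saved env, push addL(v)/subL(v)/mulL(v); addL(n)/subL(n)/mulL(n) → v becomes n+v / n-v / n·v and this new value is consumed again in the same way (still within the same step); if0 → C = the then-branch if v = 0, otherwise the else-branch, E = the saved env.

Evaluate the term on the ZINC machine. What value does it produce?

0. <C=(let v = ((λq. ((λz. z) 2)) ((λu. ((λw. u) u)) 5)) in (if0 v then ((λq. q) 3) else v)), E=∅, A=∅, R=∅>
1. <C=((λq. ((λz. z) 2)) ((λu. ((λw. u) u)) 5)), E=∅, A=∅, R=[let v]>
2. <C=((λu. ((λw. u) u)) 5), E=∅, A=∅, R=[app :: let v]>
3. <C=5, E=∅, A=∅, R=[app :: app :: let v]>
4. <C=(λu. ((λw. u) u)), E=∅, A=[5], R=[app :: let v]>
5. <C=((λw. u) u), E={u↦5}, A=∅, R=[app :: let v]>
6. <C=u, E={u↦5}, A=∅, R=[app :: app :: let v]>
7. <C=(λw. u), E={u↦5}, A=[5], R=[app :: let v]>
8. <C=u, E={w↦5, u↦5}, A=∅, R=[app :: let v]>
9. <C=(λq. ((λz. z) 2)), E=∅, A=[5], R=[let v]>
10. <C=((λz. z) 2), E={q↦5}, A=∅, R=[let v]>
11. <C=2, E={q↦5}, A=∅, R=[app :: let v]>
12. <C=(λz. z), E={q↦5}, A=[2], R=[let v]>
13. <C=z, E={z↦2, q↦5}, A=∅, R=[let v]>
14. <C=(if0 v then ((λq. q) 3) else v), E={v↦2}, A=∅, R=∅>
15. <C=v, E={v↦2}, A=∅, R=[if0]>
16. <C=v, E={v↦2}, A=∅, R=∅>
→ final value 2

Answer: 2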